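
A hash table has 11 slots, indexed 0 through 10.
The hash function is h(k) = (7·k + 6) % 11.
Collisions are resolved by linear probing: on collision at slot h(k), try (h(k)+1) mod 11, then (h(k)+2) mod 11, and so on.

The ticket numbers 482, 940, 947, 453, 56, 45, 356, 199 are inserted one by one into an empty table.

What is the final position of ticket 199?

6

482 hashes to 3; slot 3 is free -> place at 3.
940 hashes to 8; slot 8 is free -> place at 8.
947 hashes to 2; slot 2 is free -> place at 2.
453 hashes to 9; slot 9 is free -> place at 9.
56 hashes to 2; 2,3 taken -> place at 4.
45 hashes to 2; 2,3,4 taken -> place at 5.
356 hashes to 1; slot 1 is free -> place at 1.
199 hashes to 2; 2,3,4,5 taken -> place at 6.
Table: [-, 356, 947, 482, 56, 45, 199, -, 940, 453, -]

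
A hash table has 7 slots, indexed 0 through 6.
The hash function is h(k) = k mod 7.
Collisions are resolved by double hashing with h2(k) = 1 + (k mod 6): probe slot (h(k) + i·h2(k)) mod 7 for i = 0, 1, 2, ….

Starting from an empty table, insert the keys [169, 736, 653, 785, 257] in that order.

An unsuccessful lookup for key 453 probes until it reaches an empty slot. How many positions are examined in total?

4

169 hashes to 1; slot 1 is free -> place at 1.
736 hashes to 1, h2=5; 1 taken -> place at 6.
653 hashes to 2; slot 2 is free -> place at 2.
785 hashes to 1, h2=6; 1 taken -> place at 0.
257 hashes to 5; slot 5 is free -> place at 5.
Table: [785, 169, 653, _, _, 257, 736]
Lookup 453: h=5, h2=4, probe 5,2,6,3 → slot 3 empty, not found.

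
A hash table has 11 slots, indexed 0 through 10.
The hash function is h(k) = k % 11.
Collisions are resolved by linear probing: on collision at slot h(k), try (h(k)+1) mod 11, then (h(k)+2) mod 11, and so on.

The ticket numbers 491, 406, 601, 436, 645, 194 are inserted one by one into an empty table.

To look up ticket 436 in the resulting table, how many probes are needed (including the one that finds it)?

491 hashes to 7; slot 7 is free → place at 7.
406 hashes to 10; slot 10 is free → place at 10.
601 hashes to 7; 7 taken → place at 8.
436 hashes to 7; 7,8 taken → place at 9.
645 hashes to 7; 7,8,9,10 taken → place at 0.
194 hashes to 7; 7,8,9,10,0 taken → place at 1.
Table: [645, 194, —, —, —, —, —, 491, 601, 436, 406]
Lookup 436: h=7, probe 7,8,9 → found at 9.

3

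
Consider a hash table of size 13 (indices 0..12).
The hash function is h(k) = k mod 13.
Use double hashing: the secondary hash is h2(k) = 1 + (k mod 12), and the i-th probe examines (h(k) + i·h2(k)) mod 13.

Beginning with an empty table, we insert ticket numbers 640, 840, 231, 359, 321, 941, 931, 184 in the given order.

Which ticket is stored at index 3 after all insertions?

640

640: h=3 → slot 3
840: h=8 → slot 8
231: h=10 → slot 10
359: h=8, h2=12, probe 8,7 → slot 7
321: h=9 → slot 9
941: h=5 → slot 5
931: h=8, h2=8, probe 8,3,11 → slot 11
184: h=2 → slot 2
Table: [., ., 184, 640, ., 941, ., 359, 840, 321, 231, 931, .]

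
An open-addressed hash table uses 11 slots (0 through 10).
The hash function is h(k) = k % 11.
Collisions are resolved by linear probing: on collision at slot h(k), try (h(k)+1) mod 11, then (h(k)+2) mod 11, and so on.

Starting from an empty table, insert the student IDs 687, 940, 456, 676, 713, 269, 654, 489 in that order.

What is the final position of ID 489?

1

687 hashes to 5; slot 5 is free -> place at 5.
940 hashes to 5; 5 taken -> place at 6.
456 hashes to 5; 5,6 taken -> place at 7.
676 hashes to 5; 5,6,7 taken -> place at 8.
713 hashes to 9; slot 9 is free -> place at 9.
269 hashes to 5; 5,6,7,8,9 taken -> place at 10.
654 hashes to 5; 5,6,7,8,9,10 taken -> place at 0.
489 hashes to 5; 5,6,7,8,9,10,0 taken -> place at 1.
Table: [654, 489, ∅, ∅, ∅, 687, 940, 456, 676, 713, 269]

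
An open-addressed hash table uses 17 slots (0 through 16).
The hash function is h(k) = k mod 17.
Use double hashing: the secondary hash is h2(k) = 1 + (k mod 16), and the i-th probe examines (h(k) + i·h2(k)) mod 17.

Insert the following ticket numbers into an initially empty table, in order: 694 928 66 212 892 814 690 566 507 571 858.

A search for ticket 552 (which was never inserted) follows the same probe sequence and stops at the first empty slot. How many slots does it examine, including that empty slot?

4

694 hashes to 14; slot 14 is free → place at 14.
928 hashes to 10; slot 10 is free → place at 10.
66 hashes to 15; slot 15 is free → place at 15.
212 hashes to 8; slot 8 is free → place at 8.
892 hashes to 8, h2=13; 8 taken → place at 4.
814 hashes to 15, h2=15; 15 taken → place at 13.
690 hashes to 10, h2=3; 10,13 taken → place at 16.
566 hashes to 5; slot 5 is free → place at 5.
507 hashes to 14, h2=12; 14 taken → place at 9.
571 hashes to 10, h2=12; 10,5 taken → place at 0.
858 hashes to 8, h2=11; 8 taken → place at 2.
Table: [571, —, 858, —, 892, 566, —, —, 212, 507, 928, —, —, 814, 694, 66, 690]
Lookup 552: h=8, h2=9, probe 8,0,9,1 → slot 1 empty, not found.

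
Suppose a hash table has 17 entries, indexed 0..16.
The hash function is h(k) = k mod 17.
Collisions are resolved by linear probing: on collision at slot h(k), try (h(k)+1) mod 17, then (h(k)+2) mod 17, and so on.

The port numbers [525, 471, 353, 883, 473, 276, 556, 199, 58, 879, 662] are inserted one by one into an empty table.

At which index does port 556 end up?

0

Insert 525: h=15, slot 15 empty => index 15.
Insert 471: h=12, slot 12 empty => index 12.
Insert 353: h=13, slot 13 empty => index 13.
Insert 883: h=16, slot 16 empty => index 16.
Insert 473: h=14, slot 14 empty => index 14.
Insert 276: h=4, slot 4 empty => index 4.
Insert 556: h=12, slots 12,13,14,15,16 occupied => index 0.
Insert 199: h=12, slots 12,13,14,15,16,0 occupied => index 1.
Insert 58: h=7, slot 7 empty => index 7.
Insert 879: h=12, slots 12,13,14,15,16,0,1 occupied => index 2.
Insert 662: h=16, slots 16,0,1,2 occupied => index 3.
Table: [556, 199, 879, 662, 276, -, -, 58, -, -, -, -, 471, 353, 473, 525, 883]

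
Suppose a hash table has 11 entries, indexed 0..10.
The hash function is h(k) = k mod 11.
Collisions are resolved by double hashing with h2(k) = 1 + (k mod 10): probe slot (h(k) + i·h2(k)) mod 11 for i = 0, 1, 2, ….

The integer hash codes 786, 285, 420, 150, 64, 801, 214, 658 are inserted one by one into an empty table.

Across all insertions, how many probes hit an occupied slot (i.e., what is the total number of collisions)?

786: h=5 → slot 5
285: h=10 → slot 10
420: h=2 → slot 2
150: h=7 → slot 7
64: h=9 → slot 9
801: h=9, h2=2, probe 9,0 → slot 0
214: h=5, h2=5, probe 5,10,4 → slot 4
658: h=9, h2=9, probe 9,7,5,3 → slot 3
Table: [801, ∅, 420, 658, 214, 786, ∅, 150, ∅, 64, 285]

6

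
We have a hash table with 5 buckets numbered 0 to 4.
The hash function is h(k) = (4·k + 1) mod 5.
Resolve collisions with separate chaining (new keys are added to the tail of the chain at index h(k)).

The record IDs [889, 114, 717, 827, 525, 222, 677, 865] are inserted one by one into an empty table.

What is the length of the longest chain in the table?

4

Insert 889: h=2, bucket 2 empty -> new chain.
Insert 114: h=2, bucket 2 nonempty -> append to chain.
Insert 717: h=4, bucket 4 empty -> new chain.
Insert 827: h=4, bucket 4 nonempty -> append to chain.
Insert 525: h=1, bucket 1 empty -> new chain.
Insert 222: h=4, bucket 4 nonempty -> append to chain.
Insert 677: h=4, bucket 4 nonempty -> append to chain.
Insert 865: h=1, bucket 1 nonempty -> append to chain.
Final buckets:
0: ∅
1: 525 -> 865
2: 889 -> 114
3: ∅
4: 717 -> 827 -> 222 -> 677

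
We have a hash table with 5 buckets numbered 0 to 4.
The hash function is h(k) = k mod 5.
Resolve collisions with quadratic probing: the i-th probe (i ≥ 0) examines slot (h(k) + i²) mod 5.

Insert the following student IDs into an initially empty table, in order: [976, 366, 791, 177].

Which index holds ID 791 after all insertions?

976: h=1 → slot 1
366: h=1, probe 1,2 → slot 2
791: h=1, probe 1,2,0 → slot 0
177: h=2, probe 2,3 → slot 3
Table: [791, 976, 366, 177, _]

0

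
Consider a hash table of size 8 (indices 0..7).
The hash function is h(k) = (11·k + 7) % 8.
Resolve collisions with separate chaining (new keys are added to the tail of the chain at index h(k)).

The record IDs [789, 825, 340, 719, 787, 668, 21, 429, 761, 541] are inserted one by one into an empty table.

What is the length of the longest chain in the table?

4

789 → bucket 6
825 → bucket 2
340 → bucket 3
719 → bucket 4
787 → bucket 0
668 → bucket 3 (collision)
21 → bucket 6 (collision)
429 → bucket 6 (collision)
761 → bucket 2 (collision)
541 → bucket 6 (collision)
Final buckets:
0: 787
1: ∅
2: 825 -> 761
3: 340 -> 668
4: 719
5: ∅
6: 789 -> 21 -> 429 -> 541
7: ∅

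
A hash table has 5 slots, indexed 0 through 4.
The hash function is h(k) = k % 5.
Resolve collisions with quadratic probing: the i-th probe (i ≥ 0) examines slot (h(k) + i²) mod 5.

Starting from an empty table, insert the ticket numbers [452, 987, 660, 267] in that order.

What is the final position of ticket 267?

1

452 hashes to 2; slot 2 is free -> place at 2.
987 hashes to 2; 2 taken -> place at 3.
660 hashes to 0; slot 0 is free -> place at 0.
267 hashes to 2; 2,3 taken -> place at 1.
Table: [660, 267, 452, 987, .]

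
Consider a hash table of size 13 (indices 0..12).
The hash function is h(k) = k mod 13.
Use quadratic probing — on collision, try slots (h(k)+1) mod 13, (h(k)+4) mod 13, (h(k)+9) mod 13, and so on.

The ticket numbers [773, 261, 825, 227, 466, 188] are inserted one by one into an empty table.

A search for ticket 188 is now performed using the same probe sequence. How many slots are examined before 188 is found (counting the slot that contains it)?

773: h=6 → slot 6
261: h=1 → slot 1
825: h=6, probe 6,7 → slot 7
227: h=6, probe 6,7,10 → slot 10
466: h=11 → slot 11
188: h=6, probe 6,7,10,2 → slot 2
Table: [—, 261, 188, —, —, —, 773, 825, —, —, 227, 466, —]
Lookup 188: h=6, probe 6,7,10,2 → found at 2.

4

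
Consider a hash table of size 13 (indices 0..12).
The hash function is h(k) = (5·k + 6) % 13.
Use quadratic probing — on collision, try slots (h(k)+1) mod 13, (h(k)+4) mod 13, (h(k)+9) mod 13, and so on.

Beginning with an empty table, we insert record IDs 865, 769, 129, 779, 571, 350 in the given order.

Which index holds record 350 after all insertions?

4

Insert 865: h=2, slot 2 empty -> index 2.
Insert 769: h=3, slot 3 empty -> index 3.
Insert 129: h=1, slot 1 empty -> index 1.
Insert 779: h=1, slots 1,2 occupied -> index 5.
Insert 571: h=1, slots 1,2,5 occupied -> index 10.
Insert 350: h=1, slots 1,2,5,10 occupied -> index 4.
Table: [., 129, 865, 769, 350, 779, ., ., ., ., 571, ., .]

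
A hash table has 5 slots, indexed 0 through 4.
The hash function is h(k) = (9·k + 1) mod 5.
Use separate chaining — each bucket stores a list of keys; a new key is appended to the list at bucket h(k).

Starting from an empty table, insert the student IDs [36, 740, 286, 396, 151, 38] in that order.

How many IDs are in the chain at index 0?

36 → bucket 0
740 → bucket 1
286 → bucket 0 (collision)
396 → bucket 0 (collision)
151 → bucket 0 (collision)
38 → bucket 3
Final buckets:
0: 36 -> 286 -> 396 -> 151
1: 740
2: -
3: 38
4: -

4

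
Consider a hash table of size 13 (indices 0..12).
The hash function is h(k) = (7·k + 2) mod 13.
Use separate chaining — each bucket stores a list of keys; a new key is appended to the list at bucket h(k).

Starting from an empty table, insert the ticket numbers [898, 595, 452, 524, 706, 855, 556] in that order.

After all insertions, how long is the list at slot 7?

Insert 898: h=9, bucket 9 empty → new chain.
Insert 595: h=7, bucket 7 empty → new chain.
Insert 452: h=7, bucket 7 nonempty → append to chain.
Insert 524: h=4, bucket 4 empty → new chain.
Insert 706: h=4, bucket 4 nonempty → append to chain.
Insert 855: h=7, bucket 7 nonempty → append to chain.
Insert 556: h=7, bucket 7 nonempty → append to chain.
Final buckets:
0: -
1: -
2: -
3: -
4: 524 -> 706
5: -
6: -
7: 595 -> 452 -> 855 -> 556
8: -
9: 898
10: -
11: -
12: -

4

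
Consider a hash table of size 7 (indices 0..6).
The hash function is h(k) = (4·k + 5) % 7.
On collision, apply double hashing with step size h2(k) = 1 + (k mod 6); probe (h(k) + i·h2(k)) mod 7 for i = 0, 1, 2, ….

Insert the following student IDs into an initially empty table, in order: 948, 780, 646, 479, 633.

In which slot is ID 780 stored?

948 hashes to 3; slot 3 is free → place at 3.
780 hashes to 3, h2=1; 3 taken → place at 4.
646 hashes to 6; slot 6 is free → place at 6.
479 hashes to 3, h2=6; 3 taken → place at 2.
633 hashes to 3, h2=4; 3 taken → place at 0.
Table: [633, ., 479, 948, 780, ., 646]

4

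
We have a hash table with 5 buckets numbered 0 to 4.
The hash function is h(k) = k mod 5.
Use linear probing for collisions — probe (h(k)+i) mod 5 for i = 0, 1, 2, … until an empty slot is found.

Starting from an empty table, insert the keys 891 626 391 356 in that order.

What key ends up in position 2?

891: h=1 -> slot 1
626: h=1, probe 1,2 -> slot 2
391: h=1, probe 1,2,3 -> slot 3
356: h=1, probe 1,2,3,4 -> slot 4
Table: [_, 891, 626, 391, 356]

626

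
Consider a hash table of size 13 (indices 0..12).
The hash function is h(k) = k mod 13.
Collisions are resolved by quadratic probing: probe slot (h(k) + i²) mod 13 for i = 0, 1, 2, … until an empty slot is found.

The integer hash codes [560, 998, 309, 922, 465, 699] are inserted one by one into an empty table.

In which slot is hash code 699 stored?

Insert 560: h=1, slot 1 empty -> index 1.
Insert 998: h=10, slot 10 empty -> index 10.
Insert 309: h=10, slot 10 occupied -> index 11.
Insert 922: h=12, slot 12 empty -> index 12.
Insert 465: h=10, slots 10,11,1 occupied -> index 6.
Insert 699: h=10, slots 10,11,1,6 occupied -> index 0.
Table: [699, 560, ∅, ∅, ∅, ∅, 465, ∅, ∅, ∅, 998, 309, 922]

0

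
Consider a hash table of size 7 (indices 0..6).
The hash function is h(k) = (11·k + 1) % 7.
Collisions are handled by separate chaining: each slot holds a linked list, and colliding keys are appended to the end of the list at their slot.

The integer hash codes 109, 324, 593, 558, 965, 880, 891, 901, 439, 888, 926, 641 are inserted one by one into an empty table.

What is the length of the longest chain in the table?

Insert 109: h=3, bucket 3 empty -> new chain.
Insert 324: h=2, bucket 2 empty -> new chain.
Insert 593: h=0, bucket 0 empty -> new chain.
Insert 558: h=0, bucket 0 nonempty -> append to chain.
Insert 965: h=4, bucket 4 empty -> new chain.
Insert 880: h=0, bucket 0 nonempty -> append to chain.
Insert 891: h=2, bucket 2 nonempty -> append to chain.
Insert 901: h=0, bucket 0 nonempty -> append to chain.
Insert 439: h=0, bucket 0 nonempty -> append to chain.
Insert 888: h=4, bucket 4 nonempty -> append to chain.
Insert 926: h=2, bucket 2 nonempty -> append to chain.
Insert 641: h=3, bucket 3 nonempty -> append to chain.
Final buckets:
0: 593 -> 558 -> 880 -> 901 -> 439
1: —
2: 324 -> 891 -> 926
3: 109 -> 641
4: 965 -> 888
5: —
6: —

5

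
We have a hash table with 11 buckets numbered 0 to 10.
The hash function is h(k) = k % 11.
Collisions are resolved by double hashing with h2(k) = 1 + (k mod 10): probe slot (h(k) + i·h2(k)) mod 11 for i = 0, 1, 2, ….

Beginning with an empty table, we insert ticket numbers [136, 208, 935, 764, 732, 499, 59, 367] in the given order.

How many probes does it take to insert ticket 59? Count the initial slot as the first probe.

136: h=4 -> slot 4
208: h=10 -> slot 10
935: h=0 -> slot 0
764: h=5 -> slot 5
732: h=6 -> slot 6
499: h=4, h2=10, probe 4,3 -> slot 3
59: h=4, h2=10, probe 4,3,2 -> slot 2
367: h=4, h2=8, probe 4,1 -> slot 1
Table: [935, 367, 59, 499, 136, 764, 732, ∅, ∅, ∅, 208]

3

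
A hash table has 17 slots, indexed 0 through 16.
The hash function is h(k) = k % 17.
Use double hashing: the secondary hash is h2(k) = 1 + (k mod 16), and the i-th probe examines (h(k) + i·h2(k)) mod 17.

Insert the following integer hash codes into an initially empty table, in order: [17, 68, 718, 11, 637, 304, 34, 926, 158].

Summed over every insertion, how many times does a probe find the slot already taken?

5

Insert 17: h=0, slot 0 empty → index 0.
Insert 68: h=0, h2=5, slot 0 occupied → index 5.
Insert 718: h=4, slot 4 empty → index 4.
Insert 11: h=11, slot 11 empty → index 11.
Insert 637: h=8, slot 8 empty → index 8.
Insert 304: h=15, slot 15 empty → index 15.
Insert 34: h=0, h2=3, slot 0 occupied → index 3.
Insert 926: h=8, h2=15, slot 8 occupied → index 6.
Insert 158: h=5, h2=15, slots 5,3 occupied → index 1.
Table: [17, 158, -, 34, 718, 68, 926, -, 637, -, -, 11, -, -, -, 304, -]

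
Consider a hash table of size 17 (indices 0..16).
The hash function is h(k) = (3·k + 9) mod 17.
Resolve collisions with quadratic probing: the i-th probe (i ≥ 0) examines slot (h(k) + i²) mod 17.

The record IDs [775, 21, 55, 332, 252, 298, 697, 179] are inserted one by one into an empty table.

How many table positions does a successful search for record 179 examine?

3

775: h=5 => slot 5
21: h=4 => slot 4
55: h=4, probe 4,5,8 => slot 8
332: h=2 => slot 2
252: h=0 => slot 0
298: h=2, probe 2,3 => slot 3
697: h=9 => slot 9
179: h=2, probe 2,3,6 => slot 6
Table: [252, ∅, 332, 298, 21, 775, 179, ∅, 55, 697, ∅, ∅, ∅, ∅, ∅, ∅, ∅]
Lookup 179: h=2, probe 2,3,6 → found at 6.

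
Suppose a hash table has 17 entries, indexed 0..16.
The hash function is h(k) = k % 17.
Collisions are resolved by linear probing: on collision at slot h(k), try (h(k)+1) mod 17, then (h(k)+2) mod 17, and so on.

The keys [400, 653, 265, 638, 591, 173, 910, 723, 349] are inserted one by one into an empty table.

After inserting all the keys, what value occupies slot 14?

723

Insert 400: h=9, slot 9 empty -> index 9.
Insert 653: h=7, slot 7 empty -> index 7.
Insert 265: h=10, slot 10 empty -> index 10.
Insert 638: h=9, slots 9,10 occupied -> index 11.
Insert 591: h=13, slot 13 empty -> index 13.
Insert 173: h=3, slot 3 empty -> index 3.
Insert 910: h=9, slots 9,10,11 occupied -> index 12.
Insert 723: h=9, slots 9,10,11,12,13 occupied -> index 14.
Insert 349: h=9, slots 9,10,11,12,13,14 occupied -> index 15.
Table: [-, -, -, 173, -, -, -, 653, -, 400, 265, 638, 910, 591, 723, 349, -]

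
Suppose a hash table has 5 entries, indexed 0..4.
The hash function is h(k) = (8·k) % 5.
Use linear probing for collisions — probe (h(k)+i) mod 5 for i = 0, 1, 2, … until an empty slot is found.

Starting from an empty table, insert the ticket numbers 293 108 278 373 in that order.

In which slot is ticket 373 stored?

2

293: h=4 -> slot 4
108: h=4, probe 4,0 -> slot 0
278: h=4, probe 4,0,1 -> slot 1
373: h=4, probe 4,0,1,2 -> slot 2
Table: [108, 278, 373, -, 293]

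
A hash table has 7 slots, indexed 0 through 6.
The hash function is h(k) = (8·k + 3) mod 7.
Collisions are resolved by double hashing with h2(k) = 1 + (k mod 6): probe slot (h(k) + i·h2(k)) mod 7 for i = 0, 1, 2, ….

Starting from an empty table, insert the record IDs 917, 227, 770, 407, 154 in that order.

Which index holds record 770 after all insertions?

Insert 917: h=3, slot 3 empty → index 3.
Insert 227: h=6, slot 6 empty → index 6.
Insert 770: h=3, h2=3, slots 3,6 occupied → index 2.
Insert 407: h=4, slot 4 empty → index 4.
Insert 154: h=3, h2=5, slot 3 occupied → index 1.
Table: [∅, 154, 770, 917, 407, ∅, 227]

2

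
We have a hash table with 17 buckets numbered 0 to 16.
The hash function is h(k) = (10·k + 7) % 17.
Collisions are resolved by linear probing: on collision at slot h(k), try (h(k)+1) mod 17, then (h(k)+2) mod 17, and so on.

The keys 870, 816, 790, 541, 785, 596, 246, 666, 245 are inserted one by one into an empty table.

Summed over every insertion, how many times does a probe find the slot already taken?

870 hashes to 3; slot 3 is free -> place at 3.
816 hashes to 7; slot 7 is free -> place at 7.
790 hashes to 2; slot 2 is free -> place at 2.
541 hashes to 11; slot 11 is free -> place at 11.
785 hashes to 3; 3 taken -> place at 4.
596 hashes to 0; slot 0 is free -> place at 0.
246 hashes to 2; 2,3,4 taken -> place at 5.
666 hashes to 3; 3,4,5 taken -> place at 6.
245 hashes to 9; slot 9 is free -> place at 9.
Table: [596, ∅, 790, 870, 785, 246, 666, 816, ∅, 245, ∅, 541, ∅, ∅, ∅, ∅, ∅]

7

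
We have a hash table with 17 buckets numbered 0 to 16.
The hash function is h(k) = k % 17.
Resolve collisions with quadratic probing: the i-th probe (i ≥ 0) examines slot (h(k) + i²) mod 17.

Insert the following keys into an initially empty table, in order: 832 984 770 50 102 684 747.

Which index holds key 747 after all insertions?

3

832 hashes to 16; slot 16 is free => place at 16.
984 hashes to 15; slot 15 is free => place at 15.
770 hashes to 5; slot 5 is free => place at 5.
50 hashes to 16; 16 taken => place at 0.
102 hashes to 0; 0 taken => place at 1.
684 hashes to 4; slot 4 is free => place at 4.
747 hashes to 16; 16,0 taken => place at 3.
Table: [50, 102, —, 747, 684, 770, —, —, —, —, —, —, —, —, —, 984, 832]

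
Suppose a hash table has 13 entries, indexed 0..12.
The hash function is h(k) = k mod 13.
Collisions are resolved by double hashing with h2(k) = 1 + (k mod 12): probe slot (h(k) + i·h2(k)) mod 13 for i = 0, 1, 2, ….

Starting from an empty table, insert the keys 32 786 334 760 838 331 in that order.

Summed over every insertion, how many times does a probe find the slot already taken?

Insert 32: h=6, slot 6 empty → index 6.
Insert 786: h=6, h2=7, slot 6 occupied → index 0.
Insert 334: h=9, slot 9 empty → index 9.
Insert 760: h=6, h2=5, slot 6 occupied → index 11.
Insert 838: h=6, h2=11, slot 6 occupied → index 4.
Insert 331: h=6, h2=8, slot 6 occupied → index 1.
Table: [786, 331, -, -, 838, -, 32, -, -, 334, -, 760, -]

4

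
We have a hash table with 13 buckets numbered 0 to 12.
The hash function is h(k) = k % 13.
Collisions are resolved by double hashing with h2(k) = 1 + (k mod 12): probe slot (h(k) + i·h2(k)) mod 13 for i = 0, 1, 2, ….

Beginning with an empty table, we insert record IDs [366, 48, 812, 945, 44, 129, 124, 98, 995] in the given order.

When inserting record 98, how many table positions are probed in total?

366: h=2 → slot 2
48: h=9 → slot 9
812: h=6 → slot 6
945: h=9, h2=10, probe 9,6,3 → slot 3
44: h=5 → slot 5
129: h=12 → slot 12
124: h=7 → slot 7
98: h=7, h2=3, probe 7,10 → slot 10
995: h=7, h2=12, probe 7,6,5,4 → slot 4
Table: [_, _, 366, 945, 995, 44, 812, 124, _, 48, 98, _, 129]

2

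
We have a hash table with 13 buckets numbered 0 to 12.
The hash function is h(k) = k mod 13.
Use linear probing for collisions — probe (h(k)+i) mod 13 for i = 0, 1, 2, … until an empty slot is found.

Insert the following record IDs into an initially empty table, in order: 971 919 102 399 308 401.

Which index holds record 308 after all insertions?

0

971 hashes to 9; slot 9 is free → place at 9.
919 hashes to 9; 9 taken → place at 10.
102 hashes to 11; slot 11 is free → place at 11.
399 hashes to 9; 9,10,11 taken → place at 12.
308 hashes to 9; 9,10,11,12 taken → place at 0.
401 hashes to 11; 11,12,0 taken → place at 1.
Table: [308, 401, _, _, _, _, _, _, _, 971, 919, 102, 399]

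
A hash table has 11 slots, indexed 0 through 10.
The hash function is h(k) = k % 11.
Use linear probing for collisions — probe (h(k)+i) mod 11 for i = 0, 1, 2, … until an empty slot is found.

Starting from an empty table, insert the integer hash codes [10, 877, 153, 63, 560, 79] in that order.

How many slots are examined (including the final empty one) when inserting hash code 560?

3

10: h=10 => slot 10
877: h=8 => slot 8
153: h=10, probe 10,0 => slot 0
63: h=8, probe 8,9 => slot 9
560: h=10, probe 10,0,1 => slot 1
79: h=2 => slot 2
Table: [153, 560, 79, ., ., ., ., ., 877, 63, 10]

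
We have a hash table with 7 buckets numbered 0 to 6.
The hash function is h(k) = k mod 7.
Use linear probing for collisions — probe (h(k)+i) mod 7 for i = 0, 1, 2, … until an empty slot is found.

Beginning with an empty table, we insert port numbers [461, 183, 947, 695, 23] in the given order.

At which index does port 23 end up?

461: h=6 -> slot 6
183: h=1 -> slot 1
947: h=2 -> slot 2
695: h=2, probe 2,3 -> slot 3
23: h=2, probe 2,3,4 -> slot 4
Table: [—, 183, 947, 695, 23, —, 461]

4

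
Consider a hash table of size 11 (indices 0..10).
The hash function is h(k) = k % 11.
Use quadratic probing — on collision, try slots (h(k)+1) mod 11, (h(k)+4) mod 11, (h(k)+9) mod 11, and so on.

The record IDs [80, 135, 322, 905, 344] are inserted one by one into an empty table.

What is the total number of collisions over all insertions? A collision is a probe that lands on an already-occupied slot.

10

80 hashes to 3; slot 3 is free => place at 3.
135 hashes to 3; 3 taken => place at 4.
322 hashes to 3; 3,4 taken => place at 7.
905 hashes to 3; 3,4,7 taken => place at 1.
344 hashes to 3; 3,4,7,1 taken => place at 8.
Table: [., 905, ., 80, 135, ., ., 322, 344, ., .]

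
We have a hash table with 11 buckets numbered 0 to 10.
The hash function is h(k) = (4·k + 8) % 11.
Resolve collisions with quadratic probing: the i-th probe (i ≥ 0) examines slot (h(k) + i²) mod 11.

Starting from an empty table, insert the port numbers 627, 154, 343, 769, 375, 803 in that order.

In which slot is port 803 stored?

6

Insert 627: h=8, slot 8 empty -> index 8.
Insert 154: h=8, slot 8 occupied -> index 9.
Insert 343: h=5, slot 5 empty -> index 5.
Insert 769: h=4, slot 4 empty -> index 4.
Insert 375: h=1, slot 1 empty -> index 1.
Insert 803: h=8, slots 8,9,1 occupied -> index 6.
Table: [., 375, ., ., 769, 343, 803, ., 627, 154, .]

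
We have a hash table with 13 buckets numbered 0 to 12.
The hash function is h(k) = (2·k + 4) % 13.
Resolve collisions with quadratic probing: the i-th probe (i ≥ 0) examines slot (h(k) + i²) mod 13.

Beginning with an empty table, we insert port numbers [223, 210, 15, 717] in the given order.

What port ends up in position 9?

Insert 223: h=8, slot 8 empty → index 8.
Insert 210: h=8, slot 8 occupied → index 9.
Insert 15: h=8, slots 8,9 occupied → index 12.
Insert 717: h=8, slots 8,9,12 occupied → index 4.
Table: [-, -, -, -, 717, -, -, -, 223, 210, -, -, 15]

210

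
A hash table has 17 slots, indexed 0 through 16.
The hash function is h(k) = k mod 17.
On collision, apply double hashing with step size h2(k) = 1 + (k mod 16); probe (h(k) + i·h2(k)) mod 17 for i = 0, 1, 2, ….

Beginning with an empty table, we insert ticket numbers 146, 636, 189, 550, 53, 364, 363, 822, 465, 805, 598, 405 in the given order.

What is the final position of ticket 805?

14

146 hashes to 10; slot 10 is free -> place at 10.
636 hashes to 7; slot 7 is free -> place at 7.
189 hashes to 2; slot 2 is free -> place at 2.
550 hashes to 6; slot 6 is free -> place at 6.
53 hashes to 2, h2=6; 2 taken -> place at 8.
364 hashes to 7, h2=13; 7 taken -> place at 3.
363 hashes to 6, h2=12; 6 taken -> place at 1.
822 hashes to 6, h2=7; 6 taken -> place at 13.
465 hashes to 6, h2=2; 6,8,10 taken -> place at 12.
805 hashes to 6, h2=6; 6,12,1,7,13,2,8 taken -> place at 14.
598 hashes to 3, h2=7; 3,10 taken -> place at 0.
405 hashes to 14, h2=6; 14,3 taken -> place at 9.
Table: [598, 363, 189, 364, -, -, 550, 636, 53, 405, 146, -, 465, 822, 805, -, -]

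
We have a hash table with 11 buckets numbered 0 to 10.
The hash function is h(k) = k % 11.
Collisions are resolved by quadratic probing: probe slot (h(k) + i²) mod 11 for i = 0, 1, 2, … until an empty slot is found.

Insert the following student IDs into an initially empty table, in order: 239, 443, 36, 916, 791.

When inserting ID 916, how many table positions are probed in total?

3

239 hashes to 8; slot 8 is free => place at 8.
443 hashes to 3; slot 3 is free => place at 3.
36 hashes to 3; 3 taken => place at 4.
916 hashes to 3; 3,4 taken => place at 7.
791 hashes to 10; slot 10 is free => place at 10.
Table: [∅, ∅, ∅, 443, 36, ∅, ∅, 916, 239, ∅, 791]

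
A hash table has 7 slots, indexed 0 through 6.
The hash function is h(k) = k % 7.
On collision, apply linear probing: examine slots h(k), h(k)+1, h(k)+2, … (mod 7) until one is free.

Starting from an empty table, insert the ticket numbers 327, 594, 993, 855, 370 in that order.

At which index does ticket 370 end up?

327: h=5 -> slot 5
594: h=6 -> slot 6
993: h=6, probe 6,0 -> slot 0
855: h=1 -> slot 1
370: h=6, probe 6,0,1,2 -> slot 2
Table: [993, 855, 370, -, -, 327, 594]

2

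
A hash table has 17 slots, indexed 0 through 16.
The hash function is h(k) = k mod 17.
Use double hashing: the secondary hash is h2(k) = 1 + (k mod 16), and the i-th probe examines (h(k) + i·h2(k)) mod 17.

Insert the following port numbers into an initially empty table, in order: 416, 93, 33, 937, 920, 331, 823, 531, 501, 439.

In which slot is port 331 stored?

416: h=8 -> slot 8
93: h=8, h2=14, probe 8,5 -> slot 5
33: h=16 -> slot 16
937: h=2 -> slot 2
920: h=2, h2=9, probe 2,11 -> slot 11
331: h=8, h2=12, probe 8,3 -> slot 3
823: h=7 -> slot 7
531: h=4 -> slot 4
501: h=8, h2=6, probe 8,14 -> slot 14
439: h=14, h2=8, probe 14,5,13 -> slot 13
Table: [., ., 937, 331, 531, 93, ., 823, 416, ., ., 920, ., 439, 501, ., 33]

3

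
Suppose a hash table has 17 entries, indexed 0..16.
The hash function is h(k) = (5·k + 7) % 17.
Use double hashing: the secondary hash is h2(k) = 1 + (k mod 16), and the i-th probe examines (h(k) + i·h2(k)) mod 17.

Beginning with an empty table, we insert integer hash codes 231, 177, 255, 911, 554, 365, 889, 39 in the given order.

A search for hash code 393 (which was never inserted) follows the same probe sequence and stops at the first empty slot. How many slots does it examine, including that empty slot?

Insert 231: h=6, slot 6 empty → index 6.
Insert 177: h=8, slot 8 empty → index 8.
Insert 255: h=7, slot 7 empty → index 7.
Insert 911: h=6, h2=16, slot 6 occupied → index 5.
Insert 554: h=6, h2=11, slot 6 occupied → index 0.
Insert 365: h=13, slot 13 empty → index 13.
Insert 889: h=15, slot 15 empty → index 15.
Insert 39: h=15, h2=8, slots 15,6 occupied → index 14.
Table: [554, ∅, ∅, ∅, ∅, 911, 231, 255, 177, ∅, ∅, ∅, ∅, 365, 39, 889, ∅]
Lookup 393: h=0, h2=10, probe 0,10 → slot 10 empty, not found.

2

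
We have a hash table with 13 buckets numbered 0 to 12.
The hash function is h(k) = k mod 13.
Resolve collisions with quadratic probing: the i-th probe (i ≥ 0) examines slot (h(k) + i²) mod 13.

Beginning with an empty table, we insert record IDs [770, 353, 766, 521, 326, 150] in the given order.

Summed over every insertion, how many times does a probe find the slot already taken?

Insert 770: h=3, slot 3 empty → index 3.
Insert 353: h=2, slot 2 empty → index 2.
Insert 766: h=12, slot 12 empty → index 12.
Insert 521: h=1, slot 1 empty → index 1.
Insert 326: h=1, slots 1,2 occupied → index 5.
Insert 150: h=7, slot 7 empty → index 7.
Table: [_, 521, 353, 770, _, 326, _, 150, _, _, _, _, 766]

2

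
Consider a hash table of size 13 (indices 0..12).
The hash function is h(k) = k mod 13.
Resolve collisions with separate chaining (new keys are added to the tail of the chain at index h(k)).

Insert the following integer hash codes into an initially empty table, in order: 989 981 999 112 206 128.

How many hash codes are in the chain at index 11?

3

Insert 989: h=1, bucket 1 empty → new chain.
Insert 981: h=6, bucket 6 empty → new chain.
Insert 999: h=11, bucket 11 empty → new chain.
Insert 112: h=8, bucket 8 empty → new chain.
Insert 206: h=11, bucket 11 nonempty → append to chain.
Insert 128: h=11, bucket 11 nonempty → append to chain.
Final buckets:
0: -
1: 989
2: -
3: -
4: -
5: -
6: 981
7: -
8: 112
9: -
10: -
11: 999 -> 206 -> 128
12: -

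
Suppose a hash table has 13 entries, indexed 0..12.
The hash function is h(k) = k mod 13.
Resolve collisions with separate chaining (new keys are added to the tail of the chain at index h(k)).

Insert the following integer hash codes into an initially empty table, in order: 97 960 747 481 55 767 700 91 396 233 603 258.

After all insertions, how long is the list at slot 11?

3

97 -> bucket 6
960 -> bucket 11
747 -> bucket 6 (collision)
481 -> bucket 0
55 -> bucket 3
767 -> bucket 0 (collision)
700 -> bucket 11 (collision)
91 -> bucket 0 (collision)
396 -> bucket 6 (collision)
233 -> bucket 12
603 -> bucket 5
258 -> bucket 11 (collision)
Final buckets:
0: 481 -> 767 -> 91
1: .
2: .
3: 55
4: .
5: 603
6: 97 -> 747 -> 396
7: .
8: .
9: .
10: .
11: 960 -> 700 -> 258
12: 233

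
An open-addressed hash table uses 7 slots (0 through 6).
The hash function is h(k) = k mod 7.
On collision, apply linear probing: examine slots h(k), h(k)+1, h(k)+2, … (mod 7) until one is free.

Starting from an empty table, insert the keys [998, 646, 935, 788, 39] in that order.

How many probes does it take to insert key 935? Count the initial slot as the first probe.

998 hashes to 4; slot 4 is free → place at 4.
646 hashes to 2; slot 2 is free → place at 2.
935 hashes to 4; 4 taken → place at 5.
788 hashes to 4; 4,5 taken → place at 6.
39 hashes to 4; 4,5,6 taken → place at 0.
Table: [39, -, 646, -, 998, 935, 788]

2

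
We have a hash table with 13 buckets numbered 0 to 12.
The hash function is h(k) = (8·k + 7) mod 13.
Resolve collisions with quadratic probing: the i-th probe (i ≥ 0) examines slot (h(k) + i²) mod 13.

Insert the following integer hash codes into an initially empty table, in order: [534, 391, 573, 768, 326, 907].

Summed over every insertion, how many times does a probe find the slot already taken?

Insert 534: h=2, slot 2 empty => index 2.
Insert 391: h=2, slot 2 occupied => index 3.
Insert 573: h=2, slots 2,3 occupied => index 6.
Insert 768: h=2, slots 2,3,6 occupied => index 11.
Insert 326: h=2, slots 2,3,6,11 occupied => index 5.
Insert 907: h=9, slot 9 empty => index 9.
Table: [_, _, 534, 391, _, 326, 573, _, _, 907, _, 768, _]

10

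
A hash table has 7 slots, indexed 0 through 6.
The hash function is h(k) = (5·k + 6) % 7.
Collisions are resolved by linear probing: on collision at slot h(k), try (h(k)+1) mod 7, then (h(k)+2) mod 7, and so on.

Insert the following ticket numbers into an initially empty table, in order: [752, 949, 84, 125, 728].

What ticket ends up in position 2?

728

752 hashes to 0; slot 0 is free => place at 0.
949 hashes to 5; slot 5 is free => place at 5.
84 hashes to 6; slot 6 is free => place at 6.
125 hashes to 1; slot 1 is free => place at 1.
728 hashes to 6; 6,0,1 taken => place at 2.
Table: [752, 125, 728, ., ., 949, 84]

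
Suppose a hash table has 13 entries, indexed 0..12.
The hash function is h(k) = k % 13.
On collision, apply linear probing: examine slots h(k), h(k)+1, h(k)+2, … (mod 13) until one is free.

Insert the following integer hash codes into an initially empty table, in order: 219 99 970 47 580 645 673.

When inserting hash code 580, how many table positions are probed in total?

5

219 hashes to 11; slot 11 is free → place at 11.
99 hashes to 8; slot 8 is free → place at 8.
970 hashes to 8; 8 taken → place at 9.
47 hashes to 8; 8,9 taken → place at 10.
580 hashes to 8; 8,9,10,11 taken → place at 12.
645 hashes to 8; 8,9,10,11,12 taken → place at 0.
673 hashes to 10; 10,11,12,0 taken → place at 1.
Table: [645, 673, ., ., ., ., ., ., 99, 970, 47, 219, 580]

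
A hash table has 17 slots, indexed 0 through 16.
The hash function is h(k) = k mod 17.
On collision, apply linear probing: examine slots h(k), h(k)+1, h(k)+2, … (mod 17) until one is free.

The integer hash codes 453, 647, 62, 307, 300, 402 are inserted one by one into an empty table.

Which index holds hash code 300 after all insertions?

453 hashes to 11; slot 11 is free => place at 11.
647 hashes to 1; slot 1 is free => place at 1.
62 hashes to 11; 11 taken => place at 12.
307 hashes to 1; 1 taken => place at 2.
300 hashes to 11; 11,12 taken => place at 13.
402 hashes to 11; 11,12,13 taken => place at 14.
Table: [_, 647, 307, _, _, _, _, _, _, _, _, 453, 62, 300, 402, _, _]

13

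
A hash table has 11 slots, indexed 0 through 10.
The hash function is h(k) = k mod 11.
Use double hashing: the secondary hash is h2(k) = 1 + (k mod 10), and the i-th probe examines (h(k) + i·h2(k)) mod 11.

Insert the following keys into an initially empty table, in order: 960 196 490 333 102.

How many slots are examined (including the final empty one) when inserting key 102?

960 hashes to 3; slot 3 is free -> place at 3.
196 hashes to 9; slot 9 is free -> place at 9.
490 hashes to 6; slot 6 is free -> place at 6.
333 hashes to 3, h2=4; 3 taken -> place at 7.
102 hashes to 3, h2=3; 3,6,9 taken -> place at 1.
Table: [-, 102, -, 960, -, -, 490, 333, -, 196, -]

4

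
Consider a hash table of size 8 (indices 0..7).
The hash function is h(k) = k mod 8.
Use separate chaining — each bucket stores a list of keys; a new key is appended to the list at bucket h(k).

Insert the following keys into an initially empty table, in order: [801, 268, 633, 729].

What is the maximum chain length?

3

801 -> bucket 1
268 -> bucket 4
633 -> bucket 1 (collision)
729 -> bucket 1 (collision)
Final buckets:
0: .
1: 801 -> 633 -> 729
2: .
3: .
4: 268
5: .
6: .
7: .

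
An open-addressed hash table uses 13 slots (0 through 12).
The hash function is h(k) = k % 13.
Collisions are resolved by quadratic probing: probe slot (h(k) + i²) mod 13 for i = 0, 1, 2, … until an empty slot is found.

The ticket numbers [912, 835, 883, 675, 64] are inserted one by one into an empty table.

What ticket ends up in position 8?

912 hashes to 2; slot 2 is free -> place at 2.
835 hashes to 3; slot 3 is free -> place at 3.
883 hashes to 12; slot 12 is free -> place at 12.
675 hashes to 12; 12 taken -> place at 0.
64 hashes to 12; 12,0,3 taken -> place at 8.
Table: [675, ∅, 912, 835, ∅, ∅, ∅, ∅, 64, ∅, ∅, ∅, 883]

64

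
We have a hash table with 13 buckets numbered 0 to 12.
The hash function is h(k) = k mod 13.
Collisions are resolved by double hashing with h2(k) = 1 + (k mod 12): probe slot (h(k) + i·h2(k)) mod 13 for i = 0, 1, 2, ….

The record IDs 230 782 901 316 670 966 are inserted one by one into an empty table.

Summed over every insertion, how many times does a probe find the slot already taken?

230 hashes to 9; slot 9 is free => place at 9.
782 hashes to 2; slot 2 is free => place at 2.
901 hashes to 4; slot 4 is free => place at 4.
316 hashes to 4, h2=5; 4,9 taken => place at 1.
670 hashes to 7; slot 7 is free => place at 7.
966 hashes to 4, h2=7; 4 taken => place at 11.
Table: [—, 316, 782, —, 901, —, —, 670, —, 230, —, 966, —]

3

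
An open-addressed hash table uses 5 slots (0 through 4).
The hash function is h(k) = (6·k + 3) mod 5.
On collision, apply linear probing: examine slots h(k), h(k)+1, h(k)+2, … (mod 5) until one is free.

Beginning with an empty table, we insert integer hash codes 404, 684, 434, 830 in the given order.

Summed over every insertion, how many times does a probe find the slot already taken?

5

404 hashes to 2; slot 2 is free => place at 2.
684 hashes to 2; 2 taken => place at 3.
434 hashes to 2; 2,3 taken => place at 4.
830 hashes to 3; 3,4 taken => place at 0.
Table: [830, —, 404, 684, 434]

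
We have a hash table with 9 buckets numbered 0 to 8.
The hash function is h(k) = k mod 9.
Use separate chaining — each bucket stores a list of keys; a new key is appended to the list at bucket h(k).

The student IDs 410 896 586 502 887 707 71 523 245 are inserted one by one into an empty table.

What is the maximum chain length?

Insert 410: h=5, bucket 5 empty → new chain.
Insert 896: h=5, bucket 5 nonempty → append to chain.
Insert 586: h=1, bucket 1 empty → new chain.
Insert 502: h=7, bucket 7 empty → new chain.
Insert 887: h=5, bucket 5 nonempty → append to chain.
Insert 707: h=5, bucket 5 nonempty → append to chain.
Insert 71: h=8, bucket 8 empty → new chain.
Insert 523: h=1, bucket 1 nonempty → append to chain.
Insert 245: h=2, bucket 2 empty → new chain.
Final buckets:
0: .
1: 586 -> 523
2: 245
3: .
4: .
5: 410 -> 896 -> 887 -> 707
6: .
7: 502
8: 71

4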